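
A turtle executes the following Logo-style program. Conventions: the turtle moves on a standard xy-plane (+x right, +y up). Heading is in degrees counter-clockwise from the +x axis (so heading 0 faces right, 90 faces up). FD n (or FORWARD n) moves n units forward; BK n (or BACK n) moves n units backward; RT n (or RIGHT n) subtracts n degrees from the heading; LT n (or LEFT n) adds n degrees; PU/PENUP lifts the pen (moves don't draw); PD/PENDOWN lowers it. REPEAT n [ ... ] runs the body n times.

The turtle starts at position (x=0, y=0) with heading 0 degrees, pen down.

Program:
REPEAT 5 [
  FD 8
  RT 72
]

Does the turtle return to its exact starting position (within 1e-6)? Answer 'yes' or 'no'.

Answer: yes

Derivation:
Executing turtle program step by step:
Start: pos=(0,0), heading=0, pen down
REPEAT 5 [
  -- iteration 1/5 --
  FD 8: (0,0) -> (8,0) [heading=0, draw]
  RT 72: heading 0 -> 288
  -- iteration 2/5 --
  FD 8: (8,0) -> (10.472,-7.608) [heading=288, draw]
  RT 72: heading 288 -> 216
  -- iteration 3/5 --
  FD 8: (10.472,-7.608) -> (4,-12.311) [heading=216, draw]
  RT 72: heading 216 -> 144
  -- iteration 4/5 --
  FD 8: (4,-12.311) -> (-2.472,-7.608) [heading=144, draw]
  RT 72: heading 144 -> 72
  -- iteration 5/5 --
  FD 8: (-2.472,-7.608) -> (0,0) [heading=72, draw]
  RT 72: heading 72 -> 0
]
Final: pos=(0,0), heading=0, 5 segment(s) drawn

Start position: (0, 0)
Final position: (0, 0)
Distance = 0; < 1e-6 -> CLOSED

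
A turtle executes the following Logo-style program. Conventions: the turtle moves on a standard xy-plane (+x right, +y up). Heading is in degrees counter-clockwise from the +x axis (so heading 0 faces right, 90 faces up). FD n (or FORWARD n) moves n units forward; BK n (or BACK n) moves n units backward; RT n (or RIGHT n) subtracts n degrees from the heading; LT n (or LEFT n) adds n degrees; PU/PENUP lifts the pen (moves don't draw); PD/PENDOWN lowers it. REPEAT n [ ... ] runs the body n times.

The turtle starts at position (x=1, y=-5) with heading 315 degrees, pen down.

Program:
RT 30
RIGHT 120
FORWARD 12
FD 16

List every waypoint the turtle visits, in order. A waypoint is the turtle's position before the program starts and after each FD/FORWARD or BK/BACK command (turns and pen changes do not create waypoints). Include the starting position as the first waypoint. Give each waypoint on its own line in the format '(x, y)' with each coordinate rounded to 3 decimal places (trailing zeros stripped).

Answer: (1, -5)
(-10.591, -1.894)
(-26.046, 2.247)

Derivation:
Executing turtle program step by step:
Start: pos=(1,-5), heading=315, pen down
RT 30: heading 315 -> 285
RT 120: heading 285 -> 165
FD 12: (1,-5) -> (-10.591,-1.894) [heading=165, draw]
FD 16: (-10.591,-1.894) -> (-26.046,2.247) [heading=165, draw]
Final: pos=(-26.046,2.247), heading=165, 2 segment(s) drawn
Waypoints (3 total):
(1, -5)
(-10.591, -1.894)
(-26.046, 2.247)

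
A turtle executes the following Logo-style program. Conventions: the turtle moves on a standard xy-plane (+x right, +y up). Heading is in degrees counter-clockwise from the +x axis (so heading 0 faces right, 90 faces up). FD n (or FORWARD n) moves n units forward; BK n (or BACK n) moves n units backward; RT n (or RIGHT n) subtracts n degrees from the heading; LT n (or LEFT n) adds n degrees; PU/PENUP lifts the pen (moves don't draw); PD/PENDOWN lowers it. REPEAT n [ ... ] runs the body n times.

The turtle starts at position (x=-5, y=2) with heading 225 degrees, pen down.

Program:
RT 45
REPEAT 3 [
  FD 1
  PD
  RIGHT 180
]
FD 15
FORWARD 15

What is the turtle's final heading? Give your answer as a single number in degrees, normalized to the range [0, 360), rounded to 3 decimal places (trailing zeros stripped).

Executing turtle program step by step:
Start: pos=(-5,2), heading=225, pen down
RT 45: heading 225 -> 180
REPEAT 3 [
  -- iteration 1/3 --
  FD 1: (-5,2) -> (-6,2) [heading=180, draw]
  PD: pen down
  RT 180: heading 180 -> 0
  -- iteration 2/3 --
  FD 1: (-6,2) -> (-5,2) [heading=0, draw]
  PD: pen down
  RT 180: heading 0 -> 180
  -- iteration 3/3 --
  FD 1: (-5,2) -> (-6,2) [heading=180, draw]
  PD: pen down
  RT 180: heading 180 -> 0
]
FD 15: (-6,2) -> (9,2) [heading=0, draw]
FD 15: (9,2) -> (24,2) [heading=0, draw]
Final: pos=(24,2), heading=0, 5 segment(s) drawn

Answer: 0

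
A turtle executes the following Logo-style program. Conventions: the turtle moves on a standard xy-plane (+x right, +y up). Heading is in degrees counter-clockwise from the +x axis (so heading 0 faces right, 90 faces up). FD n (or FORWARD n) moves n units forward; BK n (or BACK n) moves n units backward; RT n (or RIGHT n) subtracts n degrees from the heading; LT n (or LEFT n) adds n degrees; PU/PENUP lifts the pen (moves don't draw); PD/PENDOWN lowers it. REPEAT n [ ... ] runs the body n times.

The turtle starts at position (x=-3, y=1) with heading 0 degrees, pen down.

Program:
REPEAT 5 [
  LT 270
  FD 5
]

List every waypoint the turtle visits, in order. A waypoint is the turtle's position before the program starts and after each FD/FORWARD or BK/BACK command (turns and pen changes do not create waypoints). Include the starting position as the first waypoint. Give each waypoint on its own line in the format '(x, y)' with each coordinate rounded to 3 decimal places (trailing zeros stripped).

Executing turtle program step by step:
Start: pos=(-3,1), heading=0, pen down
REPEAT 5 [
  -- iteration 1/5 --
  LT 270: heading 0 -> 270
  FD 5: (-3,1) -> (-3,-4) [heading=270, draw]
  -- iteration 2/5 --
  LT 270: heading 270 -> 180
  FD 5: (-3,-4) -> (-8,-4) [heading=180, draw]
  -- iteration 3/5 --
  LT 270: heading 180 -> 90
  FD 5: (-8,-4) -> (-8,1) [heading=90, draw]
  -- iteration 4/5 --
  LT 270: heading 90 -> 0
  FD 5: (-8,1) -> (-3,1) [heading=0, draw]
  -- iteration 5/5 --
  LT 270: heading 0 -> 270
  FD 5: (-3,1) -> (-3,-4) [heading=270, draw]
]
Final: pos=(-3,-4), heading=270, 5 segment(s) drawn
Waypoints (6 total):
(-3, 1)
(-3, -4)
(-8, -4)
(-8, 1)
(-3, 1)
(-3, -4)

Answer: (-3, 1)
(-3, -4)
(-8, -4)
(-8, 1)
(-3, 1)
(-3, -4)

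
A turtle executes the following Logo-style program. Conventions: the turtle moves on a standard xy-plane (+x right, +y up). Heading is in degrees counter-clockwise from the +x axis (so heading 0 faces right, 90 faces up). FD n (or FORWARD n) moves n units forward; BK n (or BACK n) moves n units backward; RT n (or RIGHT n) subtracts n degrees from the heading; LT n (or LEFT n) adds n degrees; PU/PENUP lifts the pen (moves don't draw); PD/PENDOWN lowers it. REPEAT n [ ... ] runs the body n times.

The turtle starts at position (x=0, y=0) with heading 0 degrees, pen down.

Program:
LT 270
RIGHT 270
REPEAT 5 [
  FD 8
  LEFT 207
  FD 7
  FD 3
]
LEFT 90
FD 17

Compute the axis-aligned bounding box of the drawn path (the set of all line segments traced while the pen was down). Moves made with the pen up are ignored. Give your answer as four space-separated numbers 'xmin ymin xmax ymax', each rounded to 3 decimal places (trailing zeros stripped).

Answer: -8.038 -11.388 13.256 10.681

Derivation:
Executing turtle program step by step:
Start: pos=(0,0), heading=0, pen down
LT 270: heading 0 -> 270
RT 270: heading 270 -> 0
REPEAT 5 [
  -- iteration 1/5 --
  FD 8: (0,0) -> (8,0) [heading=0, draw]
  LT 207: heading 0 -> 207
  FD 7: (8,0) -> (1.763,-3.178) [heading=207, draw]
  FD 3: (1.763,-3.178) -> (-0.91,-4.54) [heading=207, draw]
  -- iteration 2/5 --
  FD 8: (-0.91,-4.54) -> (-8.038,-8.172) [heading=207, draw]
  LT 207: heading 207 -> 54
  FD 7: (-8.038,-8.172) -> (-3.924,-2.509) [heading=54, draw]
  FD 3: (-3.924,-2.509) -> (-2.16,-0.082) [heading=54, draw]
  -- iteration 3/5 --
  FD 8: (-2.16,-0.082) -> (2.542,6.39) [heading=54, draw]
  LT 207: heading 54 -> 261
  FD 7: (2.542,6.39) -> (1.447,-0.523) [heading=261, draw]
  FD 3: (1.447,-0.523) -> (0.978,-3.486) [heading=261, draw]
  -- iteration 4/5 --
  FD 8: (0.978,-3.486) -> (-0.274,-11.388) [heading=261, draw]
  LT 207: heading 261 -> 108
  FD 7: (-0.274,-11.388) -> (-2.437,-4.731) [heading=108, draw]
  FD 3: (-2.437,-4.731) -> (-3.364,-1.877) [heading=108, draw]
  -- iteration 5/5 --
  FD 8: (-3.364,-1.877) -> (-5.836,5.731) [heading=108, draw]
  LT 207: heading 108 -> 315
  FD 7: (-5.836,5.731) -> (-0.886,0.781) [heading=315, draw]
  FD 3: (-0.886,0.781) -> (1.235,-1.34) [heading=315, draw]
]
LT 90: heading 315 -> 45
FD 17: (1.235,-1.34) -> (13.256,10.681) [heading=45, draw]
Final: pos=(13.256,10.681), heading=45, 16 segment(s) drawn

Segment endpoints: x in {-8.038, -5.836, -3.924, -3.364, -2.437, -2.16, -0.91, -0.886, -0.274, 0, 0.978, 1.235, 1.447, 1.763, 2.542, 8, 13.256}, y in {-11.388, -8.172, -4.731, -4.54, -3.486, -3.178, -2.509, -1.877, -1.34, -0.523, -0.082, 0, 0.781, 5.731, 6.39, 10.681}
xmin=-8.038, ymin=-11.388, xmax=13.256, ymax=10.681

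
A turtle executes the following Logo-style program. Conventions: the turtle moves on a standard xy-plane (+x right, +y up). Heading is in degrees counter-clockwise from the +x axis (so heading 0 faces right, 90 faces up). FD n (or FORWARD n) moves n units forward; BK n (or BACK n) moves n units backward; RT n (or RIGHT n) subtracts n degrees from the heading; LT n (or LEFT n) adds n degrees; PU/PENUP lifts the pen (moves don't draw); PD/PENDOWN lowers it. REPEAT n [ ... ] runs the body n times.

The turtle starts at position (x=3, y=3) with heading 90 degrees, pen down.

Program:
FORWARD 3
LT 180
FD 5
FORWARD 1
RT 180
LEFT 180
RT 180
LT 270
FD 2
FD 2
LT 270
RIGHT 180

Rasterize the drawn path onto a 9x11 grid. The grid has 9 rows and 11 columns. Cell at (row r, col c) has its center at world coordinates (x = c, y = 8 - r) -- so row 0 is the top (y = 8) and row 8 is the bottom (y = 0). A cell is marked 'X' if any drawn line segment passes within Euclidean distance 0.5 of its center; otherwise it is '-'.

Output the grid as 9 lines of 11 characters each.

Segment 0: (3,3) -> (3,6)
Segment 1: (3,6) -> (3,1)
Segment 2: (3,1) -> (3,0)
Segment 3: (3,0) -> (5,-0)
Segment 4: (5,-0) -> (7,-0)

Answer: -----------
-----------
---X-------
---X-------
---X-------
---X-------
---X-------
---X-------
---XXXXX---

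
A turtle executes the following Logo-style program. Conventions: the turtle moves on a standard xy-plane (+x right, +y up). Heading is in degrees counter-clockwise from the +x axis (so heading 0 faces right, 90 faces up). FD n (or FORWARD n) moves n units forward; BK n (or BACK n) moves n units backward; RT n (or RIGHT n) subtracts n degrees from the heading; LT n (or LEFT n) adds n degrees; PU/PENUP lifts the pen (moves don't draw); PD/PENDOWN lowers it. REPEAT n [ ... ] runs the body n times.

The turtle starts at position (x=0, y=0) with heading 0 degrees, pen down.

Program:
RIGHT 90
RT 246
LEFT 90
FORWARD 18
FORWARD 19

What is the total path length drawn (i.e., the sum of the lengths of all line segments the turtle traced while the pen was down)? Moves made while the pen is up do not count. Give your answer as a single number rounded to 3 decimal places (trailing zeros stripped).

Answer: 37

Derivation:
Executing turtle program step by step:
Start: pos=(0,0), heading=0, pen down
RT 90: heading 0 -> 270
RT 246: heading 270 -> 24
LT 90: heading 24 -> 114
FD 18: (0,0) -> (-7.321,16.444) [heading=114, draw]
FD 19: (-7.321,16.444) -> (-15.049,33.801) [heading=114, draw]
Final: pos=(-15.049,33.801), heading=114, 2 segment(s) drawn

Segment lengths:
  seg 1: (0,0) -> (-7.321,16.444), length = 18
  seg 2: (-7.321,16.444) -> (-15.049,33.801), length = 19
Total = 37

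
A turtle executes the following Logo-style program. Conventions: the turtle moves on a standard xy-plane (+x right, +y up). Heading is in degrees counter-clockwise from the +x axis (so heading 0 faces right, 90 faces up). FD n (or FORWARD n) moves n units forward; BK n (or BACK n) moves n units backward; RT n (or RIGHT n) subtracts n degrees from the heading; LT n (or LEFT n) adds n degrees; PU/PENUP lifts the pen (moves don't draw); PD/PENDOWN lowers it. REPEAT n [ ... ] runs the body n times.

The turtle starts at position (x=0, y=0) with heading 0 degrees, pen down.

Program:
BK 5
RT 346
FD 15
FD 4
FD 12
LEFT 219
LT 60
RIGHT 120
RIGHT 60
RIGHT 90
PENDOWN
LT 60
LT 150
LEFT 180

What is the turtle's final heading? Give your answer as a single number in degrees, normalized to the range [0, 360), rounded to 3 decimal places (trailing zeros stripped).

Executing turtle program step by step:
Start: pos=(0,0), heading=0, pen down
BK 5: (0,0) -> (-5,0) [heading=0, draw]
RT 346: heading 0 -> 14
FD 15: (-5,0) -> (9.554,3.629) [heading=14, draw]
FD 4: (9.554,3.629) -> (13.436,4.597) [heading=14, draw]
FD 12: (13.436,4.597) -> (25.079,7.5) [heading=14, draw]
LT 219: heading 14 -> 233
LT 60: heading 233 -> 293
RT 120: heading 293 -> 173
RT 60: heading 173 -> 113
RT 90: heading 113 -> 23
PD: pen down
LT 60: heading 23 -> 83
LT 150: heading 83 -> 233
LT 180: heading 233 -> 53
Final: pos=(25.079,7.5), heading=53, 4 segment(s) drawn

Answer: 53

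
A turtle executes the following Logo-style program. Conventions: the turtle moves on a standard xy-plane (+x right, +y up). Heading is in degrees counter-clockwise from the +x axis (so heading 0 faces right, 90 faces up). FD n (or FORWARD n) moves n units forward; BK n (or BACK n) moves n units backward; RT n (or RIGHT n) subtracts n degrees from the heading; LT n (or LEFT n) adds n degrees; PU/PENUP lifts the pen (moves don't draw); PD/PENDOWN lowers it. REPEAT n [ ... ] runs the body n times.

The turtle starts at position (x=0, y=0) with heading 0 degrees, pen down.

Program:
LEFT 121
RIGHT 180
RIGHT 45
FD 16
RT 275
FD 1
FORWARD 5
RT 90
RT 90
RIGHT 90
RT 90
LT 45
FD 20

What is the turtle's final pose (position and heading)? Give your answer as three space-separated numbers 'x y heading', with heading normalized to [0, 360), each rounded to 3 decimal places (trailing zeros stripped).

Answer: 19.778 -8.711 26

Derivation:
Executing turtle program step by step:
Start: pos=(0,0), heading=0, pen down
LT 121: heading 0 -> 121
RT 180: heading 121 -> 301
RT 45: heading 301 -> 256
FD 16: (0,0) -> (-3.871,-15.525) [heading=256, draw]
RT 275: heading 256 -> 341
FD 1: (-3.871,-15.525) -> (-2.925,-15.85) [heading=341, draw]
FD 5: (-2.925,-15.85) -> (1.802,-17.478) [heading=341, draw]
RT 90: heading 341 -> 251
RT 90: heading 251 -> 161
RT 90: heading 161 -> 71
RT 90: heading 71 -> 341
LT 45: heading 341 -> 26
FD 20: (1.802,-17.478) -> (19.778,-8.711) [heading=26, draw]
Final: pos=(19.778,-8.711), heading=26, 4 segment(s) drawn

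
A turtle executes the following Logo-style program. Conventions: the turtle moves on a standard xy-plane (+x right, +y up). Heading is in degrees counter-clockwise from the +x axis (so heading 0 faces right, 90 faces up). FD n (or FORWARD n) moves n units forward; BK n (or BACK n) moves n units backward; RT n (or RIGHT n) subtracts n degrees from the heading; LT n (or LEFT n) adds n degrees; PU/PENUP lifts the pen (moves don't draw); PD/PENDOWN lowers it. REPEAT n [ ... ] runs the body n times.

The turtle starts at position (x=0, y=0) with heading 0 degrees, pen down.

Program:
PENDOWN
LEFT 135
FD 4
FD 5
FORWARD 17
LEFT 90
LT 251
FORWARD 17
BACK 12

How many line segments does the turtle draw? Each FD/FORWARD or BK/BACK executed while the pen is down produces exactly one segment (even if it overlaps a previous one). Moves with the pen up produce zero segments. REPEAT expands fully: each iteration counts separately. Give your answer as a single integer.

Executing turtle program step by step:
Start: pos=(0,0), heading=0, pen down
PD: pen down
LT 135: heading 0 -> 135
FD 4: (0,0) -> (-2.828,2.828) [heading=135, draw]
FD 5: (-2.828,2.828) -> (-6.364,6.364) [heading=135, draw]
FD 17: (-6.364,6.364) -> (-18.385,18.385) [heading=135, draw]
LT 90: heading 135 -> 225
LT 251: heading 225 -> 116
FD 17: (-18.385,18.385) -> (-25.837,33.664) [heading=116, draw]
BK 12: (-25.837,33.664) -> (-20.577,22.879) [heading=116, draw]
Final: pos=(-20.577,22.879), heading=116, 5 segment(s) drawn
Segments drawn: 5

Answer: 5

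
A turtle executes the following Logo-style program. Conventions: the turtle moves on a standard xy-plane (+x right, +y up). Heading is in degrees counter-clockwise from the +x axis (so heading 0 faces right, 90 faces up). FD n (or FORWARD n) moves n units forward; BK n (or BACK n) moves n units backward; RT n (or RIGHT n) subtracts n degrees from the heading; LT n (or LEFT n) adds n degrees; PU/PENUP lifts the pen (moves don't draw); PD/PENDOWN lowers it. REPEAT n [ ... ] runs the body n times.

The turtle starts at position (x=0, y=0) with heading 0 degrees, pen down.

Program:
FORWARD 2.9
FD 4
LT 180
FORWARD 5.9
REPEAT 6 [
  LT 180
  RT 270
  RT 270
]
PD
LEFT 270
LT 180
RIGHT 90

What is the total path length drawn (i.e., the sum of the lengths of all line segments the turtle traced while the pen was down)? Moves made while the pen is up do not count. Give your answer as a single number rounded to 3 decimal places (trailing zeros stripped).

Answer: 12.8

Derivation:
Executing turtle program step by step:
Start: pos=(0,0), heading=0, pen down
FD 2.9: (0,0) -> (2.9,0) [heading=0, draw]
FD 4: (2.9,0) -> (6.9,0) [heading=0, draw]
LT 180: heading 0 -> 180
FD 5.9: (6.9,0) -> (1,0) [heading=180, draw]
REPEAT 6 [
  -- iteration 1/6 --
  LT 180: heading 180 -> 0
  RT 270: heading 0 -> 90
  RT 270: heading 90 -> 180
  -- iteration 2/6 --
  LT 180: heading 180 -> 0
  RT 270: heading 0 -> 90
  RT 270: heading 90 -> 180
  -- iteration 3/6 --
  LT 180: heading 180 -> 0
  RT 270: heading 0 -> 90
  RT 270: heading 90 -> 180
  -- iteration 4/6 --
  LT 180: heading 180 -> 0
  RT 270: heading 0 -> 90
  RT 270: heading 90 -> 180
  -- iteration 5/6 --
  LT 180: heading 180 -> 0
  RT 270: heading 0 -> 90
  RT 270: heading 90 -> 180
  -- iteration 6/6 --
  LT 180: heading 180 -> 0
  RT 270: heading 0 -> 90
  RT 270: heading 90 -> 180
]
PD: pen down
LT 270: heading 180 -> 90
LT 180: heading 90 -> 270
RT 90: heading 270 -> 180
Final: pos=(1,0), heading=180, 3 segment(s) drawn

Segment lengths:
  seg 1: (0,0) -> (2.9,0), length = 2.9
  seg 2: (2.9,0) -> (6.9,0), length = 4
  seg 3: (6.9,0) -> (1,0), length = 5.9
Total = 12.8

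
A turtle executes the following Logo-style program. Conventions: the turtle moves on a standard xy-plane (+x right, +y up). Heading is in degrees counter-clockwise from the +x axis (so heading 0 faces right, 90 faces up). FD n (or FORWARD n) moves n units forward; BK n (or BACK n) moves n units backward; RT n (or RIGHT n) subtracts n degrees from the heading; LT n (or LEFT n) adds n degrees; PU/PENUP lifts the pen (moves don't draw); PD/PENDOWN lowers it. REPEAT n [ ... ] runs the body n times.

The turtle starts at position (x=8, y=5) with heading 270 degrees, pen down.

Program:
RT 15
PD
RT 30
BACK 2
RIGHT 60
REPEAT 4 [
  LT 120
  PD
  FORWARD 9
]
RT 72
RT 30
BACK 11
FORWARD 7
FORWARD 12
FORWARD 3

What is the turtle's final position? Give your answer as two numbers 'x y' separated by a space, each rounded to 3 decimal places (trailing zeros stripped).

Executing turtle program step by step:
Start: pos=(8,5), heading=270, pen down
RT 15: heading 270 -> 255
PD: pen down
RT 30: heading 255 -> 225
BK 2: (8,5) -> (9.414,6.414) [heading=225, draw]
RT 60: heading 225 -> 165
REPEAT 4 [
  -- iteration 1/4 --
  LT 120: heading 165 -> 285
  PD: pen down
  FD 9: (9.414,6.414) -> (11.744,-2.279) [heading=285, draw]
  -- iteration 2/4 --
  LT 120: heading 285 -> 45
  PD: pen down
  FD 9: (11.744,-2.279) -> (18.108,4.085) [heading=45, draw]
  -- iteration 3/4 --
  LT 120: heading 45 -> 165
  PD: pen down
  FD 9: (18.108,4.085) -> (9.414,6.414) [heading=165, draw]
  -- iteration 4/4 --
  LT 120: heading 165 -> 285
  PD: pen down
  FD 9: (9.414,6.414) -> (11.744,-2.279) [heading=285, draw]
]
RT 72: heading 285 -> 213
RT 30: heading 213 -> 183
BK 11: (11.744,-2.279) -> (22.729,-1.703) [heading=183, draw]
FD 7: (22.729,-1.703) -> (15.738,-2.07) [heading=183, draw]
FD 12: (15.738,-2.07) -> (3.755,-2.698) [heading=183, draw]
FD 3: (3.755,-2.698) -> (0.759,-2.855) [heading=183, draw]
Final: pos=(0.759,-2.855), heading=183, 9 segment(s) drawn

Answer: 0.759 -2.855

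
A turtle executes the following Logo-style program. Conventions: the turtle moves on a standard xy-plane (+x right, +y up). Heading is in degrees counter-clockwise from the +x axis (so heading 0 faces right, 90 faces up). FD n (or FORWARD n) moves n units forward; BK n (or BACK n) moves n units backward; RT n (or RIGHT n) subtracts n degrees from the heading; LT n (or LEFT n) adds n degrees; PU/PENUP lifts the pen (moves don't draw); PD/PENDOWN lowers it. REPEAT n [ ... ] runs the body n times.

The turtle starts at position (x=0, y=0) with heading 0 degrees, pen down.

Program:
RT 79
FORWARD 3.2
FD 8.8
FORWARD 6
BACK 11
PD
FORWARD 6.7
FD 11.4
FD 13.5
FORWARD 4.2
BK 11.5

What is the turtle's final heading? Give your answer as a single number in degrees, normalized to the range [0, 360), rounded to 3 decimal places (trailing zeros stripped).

Answer: 281

Derivation:
Executing turtle program step by step:
Start: pos=(0,0), heading=0, pen down
RT 79: heading 0 -> 281
FD 3.2: (0,0) -> (0.611,-3.141) [heading=281, draw]
FD 8.8: (0.611,-3.141) -> (2.29,-11.78) [heading=281, draw]
FD 6: (2.29,-11.78) -> (3.435,-17.669) [heading=281, draw]
BK 11: (3.435,-17.669) -> (1.336,-6.871) [heading=281, draw]
PD: pen down
FD 6.7: (1.336,-6.871) -> (2.614,-13.448) [heading=281, draw]
FD 11.4: (2.614,-13.448) -> (4.789,-24.639) [heading=281, draw]
FD 13.5: (4.789,-24.639) -> (7.365,-37.891) [heading=281, draw]
FD 4.2: (7.365,-37.891) -> (8.167,-42.014) [heading=281, draw]
BK 11.5: (8.167,-42.014) -> (5.972,-30.725) [heading=281, draw]
Final: pos=(5.972,-30.725), heading=281, 9 segment(s) drawn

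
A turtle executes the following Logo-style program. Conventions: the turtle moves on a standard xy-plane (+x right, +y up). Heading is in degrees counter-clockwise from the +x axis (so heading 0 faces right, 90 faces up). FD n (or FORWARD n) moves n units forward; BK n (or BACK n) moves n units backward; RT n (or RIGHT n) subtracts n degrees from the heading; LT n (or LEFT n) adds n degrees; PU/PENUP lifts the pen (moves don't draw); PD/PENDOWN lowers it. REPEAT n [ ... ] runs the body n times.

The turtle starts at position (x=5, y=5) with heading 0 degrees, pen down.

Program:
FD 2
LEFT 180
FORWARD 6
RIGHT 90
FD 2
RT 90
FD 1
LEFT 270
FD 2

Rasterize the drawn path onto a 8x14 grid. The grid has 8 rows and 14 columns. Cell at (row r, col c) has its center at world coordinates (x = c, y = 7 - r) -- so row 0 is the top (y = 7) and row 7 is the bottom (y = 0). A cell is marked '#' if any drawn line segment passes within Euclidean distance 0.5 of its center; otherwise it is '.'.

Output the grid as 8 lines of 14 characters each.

Segment 0: (5,5) -> (7,5)
Segment 1: (7,5) -> (1,5)
Segment 2: (1,5) -> (1,7)
Segment 3: (1,7) -> (2,7)
Segment 4: (2,7) -> (2,5)

Answer: .##...........
.##...........
.#######......
..............
..............
..............
..............
..............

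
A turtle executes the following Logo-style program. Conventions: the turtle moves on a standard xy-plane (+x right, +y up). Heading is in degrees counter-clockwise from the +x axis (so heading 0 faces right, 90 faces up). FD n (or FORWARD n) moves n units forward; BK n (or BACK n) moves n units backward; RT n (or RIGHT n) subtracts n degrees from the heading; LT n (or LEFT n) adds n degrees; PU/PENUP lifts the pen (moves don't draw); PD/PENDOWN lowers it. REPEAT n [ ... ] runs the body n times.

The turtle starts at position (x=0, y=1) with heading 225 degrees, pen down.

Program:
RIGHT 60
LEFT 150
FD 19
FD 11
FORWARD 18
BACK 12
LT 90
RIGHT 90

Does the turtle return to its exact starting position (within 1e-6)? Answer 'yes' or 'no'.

Answer: no

Derivation:
Executing turtle program step by step:
Start: pos=(0,1), heading=225, pen down
RT 60: heading 225 -> 165
LT 150: heading 165 -> 315
FD 19: (0,1) -> (13.435,-12.435) [heading=315, draw]
FD 11: (13.435,-12.435) -> (21.213,-20.213) [heading=315, draw]
FD 18: (21.213,-20.213) -> (33.941,-32.941) [heading=315, draw]
BK 12: (33.941,-32.941) -> (25.456,-24.456) [heading=315, draw]
LT 90: heading 315 -> 45
RT 90: heading 45 -> 315
Final: pos=(25.456,-24.456), heading=315, 4 segment(s) drawn

Start position: (0, 1)
Final position: (25.456, -24.456)
Distance = 36; >= 1e-6 -> NOT closed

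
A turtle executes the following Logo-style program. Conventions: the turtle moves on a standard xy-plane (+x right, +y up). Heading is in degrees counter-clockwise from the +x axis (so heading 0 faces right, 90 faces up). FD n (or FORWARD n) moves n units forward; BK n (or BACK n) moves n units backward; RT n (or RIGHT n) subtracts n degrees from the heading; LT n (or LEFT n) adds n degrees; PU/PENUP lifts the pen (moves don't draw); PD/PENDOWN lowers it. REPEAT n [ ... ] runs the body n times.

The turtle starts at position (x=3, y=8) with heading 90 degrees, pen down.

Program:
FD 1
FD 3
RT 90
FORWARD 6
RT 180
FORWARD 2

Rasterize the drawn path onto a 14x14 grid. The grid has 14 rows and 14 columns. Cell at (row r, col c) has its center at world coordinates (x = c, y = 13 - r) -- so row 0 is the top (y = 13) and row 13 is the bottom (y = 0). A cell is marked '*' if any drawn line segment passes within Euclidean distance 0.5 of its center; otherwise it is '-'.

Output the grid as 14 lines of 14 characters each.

Answer: --------------
---*******----
---*----------
---*----------
---*----------
---*----------
--------------
--------------
--------------
--------------
--------------
--------------
--------------
--------------

Derivation:
Segment 0: (3,8) -> (3,9)
Segment 1: (3,9) -> (3,12)
Segment 2: (3,12) -> (9,12)
Segment 3: (9,12) -> (7,12)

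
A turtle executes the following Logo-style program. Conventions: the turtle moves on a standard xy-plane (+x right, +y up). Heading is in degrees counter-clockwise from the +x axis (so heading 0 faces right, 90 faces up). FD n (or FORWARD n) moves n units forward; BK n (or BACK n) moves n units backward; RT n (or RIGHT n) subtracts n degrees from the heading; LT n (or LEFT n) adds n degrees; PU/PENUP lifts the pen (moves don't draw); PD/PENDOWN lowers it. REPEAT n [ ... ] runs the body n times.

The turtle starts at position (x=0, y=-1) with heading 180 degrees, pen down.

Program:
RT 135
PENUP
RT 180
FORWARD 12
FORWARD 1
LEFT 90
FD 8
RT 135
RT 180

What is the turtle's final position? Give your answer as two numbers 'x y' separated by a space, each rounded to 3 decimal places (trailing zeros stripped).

Answer: -3.536 -15.849

Derivation:
Executing turtle program step by step:
Start: pos=(0,-1), heading=180, pen down
RT 135: heading 180 -> 45
PU: pen up
RT 180: heading 45 -> 225
FD 12: (0,-1) -> (-8.485,-9.485) [heading=225, move]
FD 1: (-8.485,-9.485) -> (-9.192,-10.192) [heading=225, move]
LT 90: heading 225 -> 315
FD 8: (-9.192,-10.192) -> (-3.536,-15.849) [heading=315, move]
RT 135: heading 315 -> 180
RT 180: heading 180 -> 0
Final: pos=(-3.536,-15.849), heading=0, 0 segment(s) drawn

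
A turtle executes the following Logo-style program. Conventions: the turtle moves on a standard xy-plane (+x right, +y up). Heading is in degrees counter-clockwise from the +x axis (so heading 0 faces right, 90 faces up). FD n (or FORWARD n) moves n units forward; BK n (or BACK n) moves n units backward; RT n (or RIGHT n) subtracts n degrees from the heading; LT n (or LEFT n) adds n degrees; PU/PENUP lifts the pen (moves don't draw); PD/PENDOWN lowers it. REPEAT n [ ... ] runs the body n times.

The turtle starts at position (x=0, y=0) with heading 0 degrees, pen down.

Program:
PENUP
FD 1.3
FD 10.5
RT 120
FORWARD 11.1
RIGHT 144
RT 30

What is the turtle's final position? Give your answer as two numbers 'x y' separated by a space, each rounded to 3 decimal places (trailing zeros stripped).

Executing turtle program step by step:
Start: pos=(0,0), heading=0, pen down
PU: pen up
FD 1.3: (0,0) -> (1.3,0) [heading=0, move]
FD 10.5: (1.3,0) -> (11.8,0) [heading=0, move]
RT 120: heading 0 -> 240
FD 11.1: (11.8,0) -> (6.25,-9.613) [heading=240, move]
RT 144: heading 240 -> 96
RT 30: heading 96 -> 66
Final: pos=(6.25,-9.613), heading=66, 0 segment(s) drawn

Answer: 6.25 -9.613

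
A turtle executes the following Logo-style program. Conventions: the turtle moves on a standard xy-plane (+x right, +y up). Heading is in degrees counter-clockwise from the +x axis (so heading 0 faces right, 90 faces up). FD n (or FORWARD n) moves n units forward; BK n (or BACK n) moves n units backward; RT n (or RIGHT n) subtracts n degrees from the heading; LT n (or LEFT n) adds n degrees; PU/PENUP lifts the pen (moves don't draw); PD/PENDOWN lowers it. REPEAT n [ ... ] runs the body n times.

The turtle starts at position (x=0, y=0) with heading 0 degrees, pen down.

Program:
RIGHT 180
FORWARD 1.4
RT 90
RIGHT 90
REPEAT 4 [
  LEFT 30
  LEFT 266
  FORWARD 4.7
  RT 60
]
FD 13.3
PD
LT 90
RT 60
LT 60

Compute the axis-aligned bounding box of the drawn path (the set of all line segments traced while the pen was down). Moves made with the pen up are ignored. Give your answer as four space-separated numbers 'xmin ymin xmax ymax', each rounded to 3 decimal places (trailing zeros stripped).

Answer: -9.279 -13.877 0.66 0

Derivation:
Executing turtle program step by step:
Start: pos=(0,0), heading=0, pen down
RT 180: heading 0 -> 180
FD 1.4: (0,0) -> (-1.4,0) [heading=180, draw]
RT 90: heading 180 -> 90
RT 90: heading 90 -> 0
REPEAT 4 [
  -- iteration 1/4 --
  LT 30: heading 0 -> 30
  LT 266: heading 30 -> 296
  FD 4.7: (-1.4,0) -> (0.66,-4.224) [heading=296, draw]
  RT 60: heading 296 -> 236
  -- iteration 2/4 --
  LT 30: heading 236 -> 266
  LT 266: heading 266 -> 172
  FD 4.7: (0.66,-4.224) -> (-3.994,-3.57) [heading=172, draw]
  RT 60: heading 172 -> 112
  -- iteration 3/4 --
  LT 30: heading 112 -> 142
  LT 266: heading 142 -> 48
  FD 4.7: (-3.994,-3.57) -> (-0.849,-0.077) [heading=48, draw]
  RT 60: heading 48 -> 348
  -- iteration 4/4 --
  LT 30: heading 348 -> 18
  LT 266: heading 18 -> 284
  FD 4.7: (-0.849,-0.077) -> (0.288,-4.638) [heading=284, draw]
  RT 60: heading 284 -> 224
]
FD 13.3: (0.288,-4.638) -> (-9.279,-13.877) [heading=224, draw]
PD: pen down
LT 90: heading 224 -> 314
RT 60: heading 314 -> 254
LT 60: heading 254 -> 314
Final: pos=(-9.279,-13.877), heading=314, 6 segment(s) drawn

Segment endpoints: x in {-9.279, -3.994, -1.4, -0.849, 0, 0.288, 0.66}, y in {-13.877, -4.638, -4.224, -3.57, -0.077, 0, 0}
xmin=-9.279, ymin=-13.877, xmax=0.66, ymax=0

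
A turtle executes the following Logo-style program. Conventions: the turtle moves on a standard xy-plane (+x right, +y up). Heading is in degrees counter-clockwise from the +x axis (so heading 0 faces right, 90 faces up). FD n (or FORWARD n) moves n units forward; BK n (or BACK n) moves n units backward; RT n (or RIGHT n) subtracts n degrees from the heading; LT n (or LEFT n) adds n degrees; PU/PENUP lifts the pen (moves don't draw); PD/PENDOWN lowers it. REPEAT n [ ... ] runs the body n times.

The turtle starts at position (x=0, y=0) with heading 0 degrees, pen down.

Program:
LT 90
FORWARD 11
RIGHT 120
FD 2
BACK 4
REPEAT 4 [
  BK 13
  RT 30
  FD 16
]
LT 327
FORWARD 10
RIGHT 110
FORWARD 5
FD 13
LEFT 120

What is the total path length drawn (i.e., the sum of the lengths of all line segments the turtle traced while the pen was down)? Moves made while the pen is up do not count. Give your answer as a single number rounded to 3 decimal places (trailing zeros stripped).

Answer: 161

Derivation:
Executing turtle program step by step:
Start: pos=(0,0), heading=0, pen down
LT 90: heading 0 -> 90
FD 11: (0,0) -> (0,11) [heading=90, draw]
RT 120: heading 90 -> 330
FD 2: (0,11) -> (1.732,10) [heading=330, draw]
BK 4: (1.732,10) -> (-1.732,12) [heading=330, draw]
REPEAT 4 [
  -- iteration 1/4 --
  BK 13: (-1.732,12) -> (-12.99,18.5) [heading=330, draw]
  RT 30: heading 330 -> 300
  FD 16: (-12.99,18.5) -> (-4.99,4.644) [heading=300, draw]
  -- iteration 2/4 --
  BK 13: (-4.99,4.644) -> (-11.49,15.902) [heading=300, draw]
  RT 30: heading 300 -> 270
  FD 16: (-11.49,15.902) -> (-11.49,-0.098) [heading=270, draw]
  -- iteration 3/4 --
  BK 13: (-11.49,-0.098) -> (-11.49,12.902) [heading=270, draw]
  RT 30: heading 270 -> 240
  FD 16: (-11.49,12.902) -> (-19.49,-0.954) [heading=240, draw]
  -- iteration 4/4 --
  BK 13: (-19.49,-0.954) -> (-12.99,10.304) [heading=240, draw]
  RT 30: heading 240 -> 210
  FD 16: (-12.99,10.304) -> (-26.847,2.304) [heading=210, draw]
]
LT 327: heading 210 -> 177
FD 10: (-26.847,2.304) -> (-36.833,2.827) [heading=177, draw]
RT 110: heading 177 -> 67
FD 5: (-36.833,2.827) -> (-34.879,7.43) [heading=67, draw]
FD 13: (-34.879,7.43) -> (-29.8,19.396) [heading=67, draw]
LT 120: heading 67 -> 187
Final: pos=(-29.8,19.396), heading=187, 14 segment(s) drawn

Segment lengths:
  seg 1: (0,0) -> (0,11), length = 11
  seg 2: (0,11) -> (1.732,10), length = 2
  seg 3: (1.732,10) -> (-1.732,12), length = 4
  seg 4: (-1.732,12) -> (-12.99,18.5), length = 13
  seg 5: (-12.99,18.5) -> (-4.99,4.644), length = 16
  seg 6: (-4.99,4.644) -> (-11.49,15.902), length = 13
  seg 7: (-11.49,15.902) -> (-11.49,-0.098), length = 16
  seg 8: (-11.49,-0.098) -> (-11.49,12.902), length = 13
  seg 9: (-11.49,12.902) -> (-19.49,-0.954), length = 16
  seg 10: (-19.49,-0.954) -> (-12.99,10.304), length = 13
  seg 11: (-12.99,10.304) -> (-26.847,2.304), length = 16
  seg 12: (-26.847,2.304) -> (-36.833,2.827), length = 10
  seg 13: (-36.833,2.827) -> (-34.879,7.43), length = 5
  seg 14: (-34.879,7.43) -> (-29.8,19.396), length = 13
Total = 161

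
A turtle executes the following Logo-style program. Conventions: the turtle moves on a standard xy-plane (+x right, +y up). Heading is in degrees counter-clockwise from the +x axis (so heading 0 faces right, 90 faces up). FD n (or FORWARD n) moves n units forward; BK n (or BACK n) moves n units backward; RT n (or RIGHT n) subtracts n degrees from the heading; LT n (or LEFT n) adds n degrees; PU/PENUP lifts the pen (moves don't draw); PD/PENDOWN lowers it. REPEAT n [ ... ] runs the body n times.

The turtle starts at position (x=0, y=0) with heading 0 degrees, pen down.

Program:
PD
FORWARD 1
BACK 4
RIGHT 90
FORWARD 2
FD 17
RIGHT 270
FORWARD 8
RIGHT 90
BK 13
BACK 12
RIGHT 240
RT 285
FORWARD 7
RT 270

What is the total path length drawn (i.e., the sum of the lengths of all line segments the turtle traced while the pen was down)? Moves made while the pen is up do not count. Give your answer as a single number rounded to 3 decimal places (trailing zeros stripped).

Executing turtle program step by step:
Start: pos=(0,0), heading=0, pen down
PD: pen down
FD 1: (0,0) -> (1,0) [heading=0, draw]
BK 4: (1,0) -> (-3,0) [heading=0, draw]
RT 90: heading 0 -> 270
FD 2: (-3,0) -> (-3,-2) [heading=270, draw]
FD 17: (-3,-2) -> (-3,-19) [heading=270, draw]
RT 270: heading 270 -> 0
FD 8: (-3,-19) -> (5,-19) [heading=0, draw]
RT 90: heading 0 -> 270
BK 13: (5,-19) -> (5,-6) [heading=270, draw]
BK 12: (5,-6) -> (5,6) [heading=270, draw]
RT 240: heading 270 -> 30
RT 285: heading 30 -> 105
FD 7: (5,6) -> (3.188,12.761) [heading=105, draw]
RT 270: heading 105 -> 195
Final: pos=(3.188,12.761), heading=195, 8 segment(s) drawn

Segment lengths:
  seg 1: (0,0) -> (1,0), length = 1
  seg 2: (1,0) -> (-3,0), length = 4
  seg 3: (-3,0) -> (-3,-2), length = 2
  seg 4: (-3,-2) -> (-3,-19), length = 17
  seg 5: (-3,-19) -> (5,-19), length = 8
  seg 6: (5,-19) -> (5,-6), length = 13
  seg 7: (5,-6) -> (5,6), length = 12
  seg 8: (5,6) -> (3.188,12.761), length = 7
Total = 64

Answer: 64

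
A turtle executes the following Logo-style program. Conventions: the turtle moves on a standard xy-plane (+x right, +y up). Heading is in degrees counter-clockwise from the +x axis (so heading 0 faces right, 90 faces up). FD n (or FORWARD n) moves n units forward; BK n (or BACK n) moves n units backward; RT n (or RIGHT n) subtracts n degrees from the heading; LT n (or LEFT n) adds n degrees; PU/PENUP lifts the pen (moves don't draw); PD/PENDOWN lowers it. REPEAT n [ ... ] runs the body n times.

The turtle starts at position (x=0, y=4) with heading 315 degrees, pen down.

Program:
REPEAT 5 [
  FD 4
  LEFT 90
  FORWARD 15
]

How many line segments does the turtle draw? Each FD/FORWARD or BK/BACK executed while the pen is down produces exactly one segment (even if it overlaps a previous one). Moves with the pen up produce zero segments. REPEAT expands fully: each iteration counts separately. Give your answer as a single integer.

Answer: 10

Derivation:
Executing turtle program step by step:
Start: pos=(0,4), heading=315, pen down
REPEAT 5 [
  -- iteration 1/5 --
  FD 4: (0,4) -> (2.828,1.172) [heading=315, draw]
  LT 90: heading 315 -> 45
  FD 15: (2.828,1.172) -> (13.435,11.778) [heading=45, draw]
  -- iteration 2/5 --
  FD 4: (13.435,11.778) -> (16.263,14.607) [heading=45, draw]
  LT 90: heading 45 -> 135
  FD 15: (16.263,14.607) -> (5.657,25.213) [heading=135, draw]
  -- iteration 3/5 --
  FD 4: (5.657,25.213) -> (2.828,28.042) [heading=135, draw]
  LT 90: heading 135 -> 225
  FD 15: (2.828,28.042) -> (-7.778,17.435) [heading=225, draw]
  -- iteration 4/5 --
  FD 4: (-7.778,17.435) -> (-10.607,14.607) [heading=225, draw]
  LT 90: heading 225 -> 315
  FD 15: (-10.607,14.607) -> (0,4) [heading=315, draw]
  -- iteration 5/5 --
  FD 4: (0,4) -> (2.828,1.172) [heading=315, draw]
  LT 90: heading 315 -> 45
  FD 15: (2.828,1.172) -> (13.435,11.778) [heading=45, draw]
]
Final: pos=(13.435,11.778), heading=45, 10 segment(s) drawn
Segments drawn: 10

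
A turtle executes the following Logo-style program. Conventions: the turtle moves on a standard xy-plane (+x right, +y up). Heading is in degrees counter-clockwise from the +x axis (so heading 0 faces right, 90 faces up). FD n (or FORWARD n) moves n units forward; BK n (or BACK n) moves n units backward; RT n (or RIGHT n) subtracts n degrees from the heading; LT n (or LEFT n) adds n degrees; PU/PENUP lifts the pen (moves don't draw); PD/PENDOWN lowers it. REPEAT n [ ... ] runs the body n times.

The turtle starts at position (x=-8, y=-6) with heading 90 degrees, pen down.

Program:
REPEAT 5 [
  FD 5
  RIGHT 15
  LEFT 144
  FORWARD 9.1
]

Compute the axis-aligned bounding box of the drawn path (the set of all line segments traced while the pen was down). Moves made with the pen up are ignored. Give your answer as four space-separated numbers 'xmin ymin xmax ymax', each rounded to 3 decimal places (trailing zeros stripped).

Answer: -18.958 -13.123 -5.166 -0.242

Derivation:
Executing turtle program step by step:
Start: pos=(-8,-6), heading=90, pen down
REPEAT 5 [
  -- iteration 1/5 --
  FD 5: (-8,-6) -> (-8,-1) [heading=90, draw]
  RT 15: heading 90 -> 75
  LT 144: heading 75 -> 219
  FD 9.1: (-8,-1) -> (-15.072,-6.727) [heading=219, draw]
  -- iteration 2/5 --
  FD 5: (-15.072,-6.727) -> (-18.958,-9.873) [heading=219, draw]
  RT 15: heading 219 -> 204
  LT 144: heading 204 -> 348
  FD 9.1: (-18.958,-9.873) -> (-10.057,-11.765) [heading=348, draw]
  -- iteration 3/5 --
  FD 5: (-10.057,-11.765) -> (-5.166,-12.805) [heading=348, draw]
  RT 15: heading 348 -> 333
  LT 144: heading 333 -> 117
  FD 9.1: (-5.166,-12.805) -> (-9.297,-4.697) [heading=117, draw]
  -- iteration 4/5 --
  FD 5: (-9.297,-4.697) -> (-11.567,-0.242) [heading=117, draw]
  RT 15: heading 117 -> 102
  LT 144: heading 102 -> 246
  FD 9.1: (-11.567,-0.242) -> (-15.268,-8.555) [heading=246, draw]
  -- iteration 5/5 --
  FD 5: (-15.268,-8.555) -> (-17.302,-13.123) [heading=246, draw]
  RT 15: heading 246 -> 231
  LT 144: heading 231 -> 15
  FD 9.1: (-17.302,-13.123) -> (-8.512,-10.768) [heading=15, draw]
]
Final: pos=(-8.512,-10.768), heading=15, 10 segment(s) drawn

Segment endpoints: x in {-18.958, -17.302, -15.268, -15.072, -11.567, -10.057, -9.297, -8.512, -8, -5.166}, y in {-13.123, -12.805, -11.765, -10.768, -9.873, -8.555, -6.727, -6, -4.697, -1, -0.242}
xmin=-18.958, ymin=-13.123, xmax=-5.166, ymax=-0.242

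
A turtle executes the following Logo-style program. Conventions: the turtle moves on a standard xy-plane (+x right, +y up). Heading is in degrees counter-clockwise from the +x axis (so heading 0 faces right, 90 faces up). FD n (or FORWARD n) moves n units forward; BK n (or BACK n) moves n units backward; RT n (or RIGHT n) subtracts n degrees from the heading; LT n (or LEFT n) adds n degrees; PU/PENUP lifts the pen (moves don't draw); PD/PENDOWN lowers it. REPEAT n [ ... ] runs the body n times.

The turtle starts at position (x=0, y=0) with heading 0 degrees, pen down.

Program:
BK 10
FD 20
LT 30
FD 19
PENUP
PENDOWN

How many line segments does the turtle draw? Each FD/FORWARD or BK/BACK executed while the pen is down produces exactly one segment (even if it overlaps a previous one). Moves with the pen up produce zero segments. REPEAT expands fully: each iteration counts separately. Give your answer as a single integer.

Answer: 3

Derivation:
Executing turtle program step by step:
Start: pos=(0,0), heading=0, pen down
BK 10: (0,0) -> (-10,0) [heading=0, draw]
FD 20: (-10,0) -> (10,0) [heading=0, draw]
LT 30: heading 0 -> 30
FD 19: (10,0) -> (26.454,9.5) [heading=30, draw]
PU: pen up
PD: pen down
Final: pos=(26.454,9.5), heading=30, 3 segment(s) drawn
Segments drawn: 3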